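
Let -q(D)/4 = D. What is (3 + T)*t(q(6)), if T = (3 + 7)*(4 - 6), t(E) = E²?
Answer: -9792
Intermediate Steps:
q(D) = -4*D
T = -20 (T = 10*(-2) = -20)
(3 + T)*t(q(6)) = (3 - 20)*(-4*6)² = -17*(-24)² = -17*576 = -9792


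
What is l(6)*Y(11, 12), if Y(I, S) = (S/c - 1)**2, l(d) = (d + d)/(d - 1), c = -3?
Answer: 60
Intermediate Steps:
l(d) = 2*d/(-1 + d) (l(d) = (2*d)/(-1 + d) = 2*d/(-1 + d))
Y(I, S) = (-1 - S/3)**2 (Y(I, S) = (S/(-3) - 1)**2 = (S*(-1/3) - 1)**2 = (-S/3 - 1)**2 = (-1 - S/3)**2)
l(6)*Y(11, 12) = (2*6/(-1 + 6))*((3 + 12)**2/9) = (2*6/5)*((1/9)*15**2) = (2*6*(1/5))*((1/9)*225) = (12/5)*25 = 60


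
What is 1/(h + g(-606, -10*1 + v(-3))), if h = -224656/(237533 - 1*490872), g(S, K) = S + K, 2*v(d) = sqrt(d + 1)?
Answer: -78956731217904/48567393347809369 - 64180648921*I*sqrt(2)/48567393347809369 ≈ -0.0016257 - 1.8688e-6*I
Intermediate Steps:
v(d) = sqrt(1 + d)/2 (v(d) = sqrt(d + 1)/2 = sqrt(1 + d)/2)
g(S, K) = K + S
h = 224656/253339 (h = -224656/(237533 - 490872) = -224656/(-253339) = -224656*(-1/253339) = 224656/253339 ≈ 0.88678)
1/(h + g(-606, -10*1 + v(-3))) = 1/(224656/253339 + ((-10*1 + sqrt(1 - 3)/2) - 606)) = 1/(224656/253339 + ((-10 + sqrt(-2)/2) - 606)) = 1/(224656/253339 + ((-10 + (I*sqrt(2))/2) - 606)) = 1/(224656/253339 + ((-10 + I*sqrt(2)/2) - 606)) = 1/(224656/253339 + (-616 + I*sqrt(2)/2)) = 1/(-155832168/253339 + I*sqrt(2)/2)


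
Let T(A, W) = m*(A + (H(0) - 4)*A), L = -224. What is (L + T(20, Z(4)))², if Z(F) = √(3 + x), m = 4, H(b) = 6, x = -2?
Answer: 256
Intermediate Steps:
Z(F) = 1 (Z(F) = √(3 - 2) = √1 = 1)
T(A, W) = 12*A (T(A, W) = 4*(A + (6 - 4)*A) = 4*(A + 2*A) = 4*(3*A) = 12*A)
(L + T(20, Z(4)))² = (-224 + 12*20)² = (-224 + 240)² = 16² = 256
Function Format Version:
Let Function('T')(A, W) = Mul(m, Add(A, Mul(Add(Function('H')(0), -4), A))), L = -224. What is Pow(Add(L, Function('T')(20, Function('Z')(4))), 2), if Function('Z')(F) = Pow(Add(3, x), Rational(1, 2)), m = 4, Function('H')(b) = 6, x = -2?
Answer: 256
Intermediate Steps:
Function('Z')(F) = 1 (Function('Z')(F) = Pow(Add(3, -2), Rational(1, 2)) = Pow(1, Rational(1, 2)) = 1)
Function('T')(A, W) = Mul(12, A) (Function('T')(A, W) = Mul(4, Add(A, Mul(Add(6, -4), A))) = Mul(4, Add(A, Mul(2, A))) = Mul(4, Mul(3, A)) = Mul(12, A))
Pow(Add(L, Function('T')(20, Function('Z')(4))), 2) = Pow(Add(-224, Mul(12, 20)), 2) = Pow(Add(-224, 240), 2) = Pow(16, 2) = 256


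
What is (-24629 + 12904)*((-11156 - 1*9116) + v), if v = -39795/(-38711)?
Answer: 9200720024825/38711 ≈ 2.3768e+8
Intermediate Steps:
v = 39795/38711 (v = -39795*(-1/38711) = 39795/38711 ≈ 1.0280)
(-24629 + 12904)*((-11156 - 1*9116) + v) = (-24629 + 12904)*((-11156 - 1*9116) + 39795/38711) = -11725*((-11156 - 9116) + 39795/38711) = -11725*(-20272 + 39795/38711) = -11725*(-784709597/38711) = 9200720024825/38711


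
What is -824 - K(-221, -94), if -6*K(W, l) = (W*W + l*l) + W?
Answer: 8752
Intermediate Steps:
K(W, l) = -W/6 - W²/6 - l²/6 (K(W, l) = -((W*W + l*l) + W)/6 = -((W² + l²) + W)/6 = -(W + W² + l²)/6 = -W/6 - W²/6 - l²/6)
-824 - K(-221, -94) = -824 - (-⅙*(-221) - ⅙*(-221)² - ⅙*(-94)²) = -824 - (221/6 - ⅙*48841 - ⅙*8836) = -824 - (221/6 - 48841/6 - 4418/3) = -824 - 1*(-9576) = -824 + 9576 = 8752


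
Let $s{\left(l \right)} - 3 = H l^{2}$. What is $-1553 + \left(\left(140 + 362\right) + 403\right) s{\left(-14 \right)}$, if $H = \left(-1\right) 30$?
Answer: $-5320238$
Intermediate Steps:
$H = -30$
$s{\left(l \right)} = 3 - 30 l^{2}$
$-1553 + \left(\left(140 + 362\right) + 403\right) s{\left(-14 \right)} = -1553 + \left(\left(140 + 362\right) + 403\right) \left(3 - 30 \left(-14\right)^{2}\right) = -1553 + \left(502 + 403\right) \left(3 - 5880\right) = -1553 + 905 \left(3 - 5880\right) = -1553 + 905 \left(-5877\right) = -1553 - 5318685 = -5320238$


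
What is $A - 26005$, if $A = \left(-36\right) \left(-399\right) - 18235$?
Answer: $-29876$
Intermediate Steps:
$A = -3871$ ($A = 14364 - 18235 = -3871$)
$A - 26005 = -3871 - 26005 = -29876$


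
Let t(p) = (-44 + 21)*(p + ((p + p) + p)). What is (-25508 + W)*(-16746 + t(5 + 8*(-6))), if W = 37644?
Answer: -155219440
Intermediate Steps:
t(p) = -92*p (t(p) = -23*(p + (2*p + p)) = -23*(p + 3*p) = -92*p)
(-25508 + W)*(-16746 + t(5 + 8*(-6))) = (-25508 + 37644)*(-16746 - 92*(5 + 8*(-6))) = 12136*(-16746 - 92*(5 - 48)) = 12136*(-16746 - 92*(-43)) = 12136*(-16746 + 3956) = 12136*(-12790) = -155219440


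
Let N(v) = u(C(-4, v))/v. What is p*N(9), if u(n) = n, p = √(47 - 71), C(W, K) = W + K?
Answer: 10*I*√6/9 ≈ 2.7217*I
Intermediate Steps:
C(W, K) = K + W
p = 2*I*√6 (p = √(-24) = 2*I*√6 ≈ 4.899*I)
N(v) = (-4 + v)/v (N(v) = (v - 4)/v = (-4 + v)/v)
p*N(9) = (2*I*√6)*((-4 + 9)/9) = (2*I*√6)*((⅑)*5) = (2*I*√6)*(5/9) = 10*I*√6/9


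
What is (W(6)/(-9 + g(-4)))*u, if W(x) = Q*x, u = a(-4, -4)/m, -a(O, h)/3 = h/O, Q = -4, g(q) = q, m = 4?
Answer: -18/13 ≈ -1.3846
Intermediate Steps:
a(O, h) = -3*h/O
u = -¾ (u = -3*(-4)/(-4)/4 = -3*(-4)*(-¼)*(¼) = -3*¼ = -¾ ≈ -0.75000)
W(x) = -4*x
(W(6)/(-9 + g(-4)))*u = ((-4*6)/(-9 - 4))*(-¾) = (-24/(-13))*(-¾) = -1/13*(-24)*(-¾) = (24/13)*(-¾) = -18/13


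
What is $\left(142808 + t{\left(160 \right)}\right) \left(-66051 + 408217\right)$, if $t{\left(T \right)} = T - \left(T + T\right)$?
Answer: $48809295568$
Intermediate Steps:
$t{\left(T \right)} = - T$ ($t{\left(T \right)} = T - 2 T = - T$)
$\left(142808 + t{\left(160 \right)}\right) \left(-66051 + 408217\right) = \left(142808 - 160\right) \left(-66051 + 408217\right) = \left(142808 - 160\right) 342166 = 142648 \cdot 342166 = 48809295568$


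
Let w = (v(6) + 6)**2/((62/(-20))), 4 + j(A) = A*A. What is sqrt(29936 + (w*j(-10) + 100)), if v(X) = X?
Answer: 2*sqrt(6144789)/31 ≈ 159.93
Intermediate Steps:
j(A) = -4 + A**2 (j(A) = -4 + A*A = -4 + A**2)
w = -1440/31 (w = (6 + 6)**2/((62/(-20))) = 12**2/((62*(-1/20))) = 144/(-31/10) = 144*(-10/31) = -1440/31 ≈ -46.452)
sqrt(29936 + (w*j(-10) + 100)) = sqrt(29936 + (-1440*(-4 + (-10)**2)/31 + 100)) = sqrt(29936 + (-1440*(-4 + 100)/31 + 100)) = sqrt(29936 + (-1440/31*96 + 100)) = sqrt(29936 + (-138240/31 + 100)) = sqrt(29936 - 135140/31) = sqrt(792876/31) = 2*sqrt(6144789)/31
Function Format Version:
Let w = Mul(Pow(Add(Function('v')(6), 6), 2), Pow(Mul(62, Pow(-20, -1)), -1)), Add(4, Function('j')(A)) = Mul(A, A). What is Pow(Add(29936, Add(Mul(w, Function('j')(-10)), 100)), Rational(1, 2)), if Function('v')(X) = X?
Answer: Mul(Rational(2, 31), Pow(6144789, Rational(1, 2))) ≈ 159.93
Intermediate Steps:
Function('j')(A) = Add(-4, Pow(A, 2)) (Function('j')(A) = Add(-4, Mul(A, A)) = Add(-4, Pow(A, 2)))
w = Rational(-1440, 31) (w = Mul(Pow(Add(6, 6), 2), Pow(Mul(62, Pow(-20, -1)), -1)) = Mul(Pow(12, 2), Pow(Mul(62, Rational(-1, 20)), -1)) = Mul(144, Pow(Rational(-31, 10), -1)) = Mul(144, Rational(-10, 31)) = Rational(-1440, 31) ≈ -46.452)
Pow(Add(29936, Add(Mul(w, Function('j')(-10)), 100)), Rational(1, 2)) = Pow(Add(29936, Add(Mul(Rational(-1440, 31), Add(-4, Pow(-10, 2))), 100)), Rational(1, 2)) = Pow(Add(29936, Add(Mul(Rational(-1440, 31), Add(-4, 100)), 100)), Rational(1, 2)) = Pow(Add(29936, Add(Mul(Rational(-1440, 31), 96), 100)), Rational(1, 2)) = Pow(Add(29936, Add(Rational(-138240, 31), 100)), Rational(1, 2)) = Pow(Add(29936, Rational(-135140, 31)), Rational(1, 2)) = Pow(Rational(792876, 31), Rational(1, 2)) = Mul(Rational(2, 31), Pow(6144789, Rational(1, 2)))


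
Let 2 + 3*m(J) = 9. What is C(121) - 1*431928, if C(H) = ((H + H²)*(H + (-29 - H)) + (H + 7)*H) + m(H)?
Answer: -2533607/3 ≈ -8.4454e+5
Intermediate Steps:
m(J) = 7/3 (m(J) = -⅔ + (⅓)*9 = -⅔ + 3 = 7/3)
C(H) = 7/3 - 29*H - 29*H² + H*(7 + H) (C(H) = ((H + H²)*(H + (-29 - H)) + (H + 7)*H) + 7/3 = ((H + H²)*(-29) + (7 + H)*H) + 7/3 = ((-29*H - 29*H²) + H*(7 + H)) + 7/3 = (-29*H - 29*H² + H*(7 + H)) + 7/3 = 7/3 - 29*H - 29*H² + H*(7 + H))
C(121) - 1*431928 = (7/3 - 28*121² - 22*121) - 1*431928 = (7/3 - 28*14641 - 2662) - 431928 = (7/3 - 409948 - 2662) - 431928 = -1237823/3 - 431928 = -2533607/3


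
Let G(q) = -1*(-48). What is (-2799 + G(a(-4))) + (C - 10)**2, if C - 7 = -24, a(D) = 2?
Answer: -2022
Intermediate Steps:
G(q) = 48
C = -17 (C = 7 - 24 = -17)
(-2799 + G(a(-4))) + (C - 10)**2 = (-2799 + 48) + (-17 - 10)**2 = -2751 + (-27)**2 = -2751 + 729 = -2022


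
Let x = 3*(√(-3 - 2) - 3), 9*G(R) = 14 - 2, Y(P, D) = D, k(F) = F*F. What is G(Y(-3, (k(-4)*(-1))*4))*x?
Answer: -12 + 4*I*√5 ≈ -12.0 + 8.9443*I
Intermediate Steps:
k(F) = F²
G(R) = 4/3 (G(R) = (14 - 2)/9 = (⅑)*12 = 4/3)
x = -9 + 3*I*√5 (x = 3*(√(-5) - 3) = 3*(I*√5 - 3) = 3*(-3 + I*√5) = -9 + 3*I*√5 ≈ -9.0 + 6.7082*I)
G(Y(-3, (k(-4)*(-1))*4))*x = 4*(-9 + 3*I*√5)/3 = -12 + 4*I*√5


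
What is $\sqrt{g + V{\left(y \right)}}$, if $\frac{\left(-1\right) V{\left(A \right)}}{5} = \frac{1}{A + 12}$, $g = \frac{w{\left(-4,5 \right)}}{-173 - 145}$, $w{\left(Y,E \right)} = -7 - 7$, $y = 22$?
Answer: $\frac{i \sqrt{3011142}}{5406} \approx 0.32099 i$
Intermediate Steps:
$w{\left(Y,E \right)} = -14$ ($w{\left(Y,E \right)} = -7 - 7 = -14$)
$g = \frac{7}{159}$ ($g = - \frac{14}{-173 - 145} = - \frac{14}{-318} = \left(-14\right) \left(- \frac{1}{318}\right) = \frac{7}{159} \approx 0.044025$)
$V{\left(A \right)} = - \frac{5}{12 + A}$ ($V{\left(A \right)} = - \frac{5}{A + 12} = - \frac{5}{12 + A}$)
$\sqrt{g + V{\left(y \right)}} = \sqrt{\frac{7}{159} - \frac{5}{12 + 22}} = \sqrt{\frac{7}{159} - \frac{5}{34}} = \sqrt{- \frac{557}{5406}} = \frac{i \sqrt{3011142}}{5406}$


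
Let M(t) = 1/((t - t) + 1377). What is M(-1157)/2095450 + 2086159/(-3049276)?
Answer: -3009737730480037/4399243313906700 ≈ -0.68415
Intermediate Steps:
M(t) = 1/1377 (M(t) = 1/(0 + 1377) = 1/1377)
M(-1157)/2095450 + 2086159/(-3049276) = (1/1377)/2095450 + 2086159/(-3049276) = (1/1377)*(1/2095450) + 2086159*(-1/3049276) = 1/2885434650 - 2086159/3049276 = -3009737730480037/4399243313906700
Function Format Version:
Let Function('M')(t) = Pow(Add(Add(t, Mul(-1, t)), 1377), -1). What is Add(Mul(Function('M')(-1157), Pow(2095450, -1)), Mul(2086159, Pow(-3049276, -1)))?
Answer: Rational(-3009737730480037, 4399243313906700) ≈ -0.68415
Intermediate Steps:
Function('M')(t) = Rational(1, 1377) (Function('M')(t) = Pow(Add(0, 1377), -1) = Pow(1377, -1) = Rational(1, 1377))
Add(Mul(Function('M')(-1157), Pow(2095450, -1)), Mul(2086159, Pow(-3049276, -1))) = Add(Mul(Rational(1, 1377), Pow(2095450, -1)), Mul(2086159, Pow(-3049276, -1))) = Add(Mul(Rational(1, 1377), Rational(1, 2095450)), Mul(2086159, Rational(-1, 3049276))) = Add(Rational(1, 2885434650), Rational(-2086159, 3049276)) = Rational(-3009737730480037, 4399243313906700)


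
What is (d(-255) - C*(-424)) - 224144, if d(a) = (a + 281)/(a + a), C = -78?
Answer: -65590093/255 ≈ -2.5722e+5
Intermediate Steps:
d(a) = (281 + a)/(2*a) (d(a) = (281 + a)/((2*a)) = (281 + a)*(1/(2*a)) = (281 + a)/(2*a))
(d(-255) - C*(-424)) - 224144 = ((½)*(281 - 255)/(-255) - (-78)*(-424)) - 224144 = ((½)*(-1/255)*26 - 1*33072) - 224144 = (-13/255 - 33072) - 224144 = -8433373/255 - 224144 = -65590093/255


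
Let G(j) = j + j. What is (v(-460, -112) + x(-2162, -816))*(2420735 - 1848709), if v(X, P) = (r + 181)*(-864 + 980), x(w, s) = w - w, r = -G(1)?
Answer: 11877547864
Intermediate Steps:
G(j) = 2*j
r = -2 ≈ -2.0000
x(w, s) = 0
v(X, P) = 20764 (v(X, P) = (-2 + 181)*(-864 + 980) = 179*116 = 20764)
(v(-460, -112) + x(-2162, -816))*(2420735 - 1848709) = (20764 + 0)*(2420735 - 1848709) = 20764*572026 = 11877547864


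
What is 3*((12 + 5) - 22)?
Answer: -15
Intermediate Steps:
3*((12 + 5) - 22) = 3*(17 - 22) = 3*(-5) = -15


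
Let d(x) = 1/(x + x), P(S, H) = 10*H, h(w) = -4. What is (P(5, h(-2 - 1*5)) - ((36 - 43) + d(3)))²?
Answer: 39601/36 ≈ 1100.0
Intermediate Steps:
d(x) = 1/(2*x)
(P(5, h(-2 - 1*5)) - ((36 - 43) + d(3)))² = (10*(-4) - ((36 - 43) + (½)/3))² = (-40 - (-7 + (½)*(⅓)))² = (-40 - (-7 + ⅙))² = (-40 - 1*(-41/6))² = (-40 + 41/6)² = (-199/6)² = 39601/36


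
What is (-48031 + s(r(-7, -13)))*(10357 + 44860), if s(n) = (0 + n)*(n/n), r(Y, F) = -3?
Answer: -2652293378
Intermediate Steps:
s(n) = n (s(n) = n*1 = n)
(-48031 + s(r(-7, -13)))*(10357 + 44860) = (-48031 - 3)*(10357 + 44860) = -48034*55217 = -2652293378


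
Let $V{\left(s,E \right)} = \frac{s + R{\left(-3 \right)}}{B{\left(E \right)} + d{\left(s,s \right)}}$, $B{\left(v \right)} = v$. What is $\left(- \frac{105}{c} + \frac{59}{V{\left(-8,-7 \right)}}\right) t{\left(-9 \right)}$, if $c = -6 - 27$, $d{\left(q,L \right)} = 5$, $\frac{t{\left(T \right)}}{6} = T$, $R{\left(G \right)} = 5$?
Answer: $- \frac{25254}{11} \approx -2295.8$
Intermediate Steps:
$t{\left(T \right)} = 6 T$
$V{\left(s,E \right)} = \frac{5 + s}{5 + E}$ ($V{\left(s,E \right)} = \frac{s + 5}{E + 5} = \frac{5 + s}{5 + E}$)
$c = -33$
$\left(- \frac{105}{c} + \frac{59}{V{\left(-8,-7 \right)}}\right) t{\left(-9 \right)} = \left(- \frac{105}{-33} + \frac{59}{\frac{1}{5 - 7} \left(5 - 8\right)}\right) 6 \left(-9\right) = \left(\left(-105\right) \left(- \frac{1}{33}\right) + \frac{59}{\frac{1}{-2} \left(-3\right)}\right) \left(-54\right) = \left(\frac{35}{11} + \frac{59}{\left(- \frac{1}{2}\right) \left(-3\right)}\right) \left(-54\right) = \left(\frac{35}{11} + \frac{59}{\frac{3}{2}}\right) \left(-54\right) = \left(\frac{35}{11} + 59 \cdot \frac{2}{3}\right) \left(-54\right) = \left(\frac{35}{11} + \frac{118}{3}\right) \left(-54\right) = \frac{1403}{33} \left(-54\right) = - \frac{25254}{11}$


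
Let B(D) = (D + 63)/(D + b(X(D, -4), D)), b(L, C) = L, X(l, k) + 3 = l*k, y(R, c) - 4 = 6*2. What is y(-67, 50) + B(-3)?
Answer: 26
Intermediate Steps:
y(R, c) = 16 (y(R, c) = 4 + 6*2 = 4 + 12 = 16)
X(l, k) = -3 + k*l (X(l, k) = -3 + l*k = -3 + k*l)
B(D) = (63 + D)/(-3 - 3*D) (B(D) = (D + 63)/(D + (-3 - 4*D)) = (63 + D)/(-3 - 3*D))
y(-67, 50) + B(-3) = 16 + (-63 - 1*(-3))/(3*(1 - 3)) = 16 + (1/3)*(-63 + 3)/(-2) = 16 + (1/3)*(-1/2)*(-60) = 16 + 10 = 26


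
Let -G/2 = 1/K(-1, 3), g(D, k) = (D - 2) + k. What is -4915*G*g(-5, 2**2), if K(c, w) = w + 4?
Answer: -29490/7 ≈ -4212.9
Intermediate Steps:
g(D, k) = -2 + D + k (g(D, k) = (-2 + D) + k = -2 + D + k)
K(c, w) = 4 + w
G = -2/7 (G = -2/(4 + 3) = -2/7 ≈ -0.28571)
-4915*G*g(-5, 2**2) = -(-9830)*(-2 - 5 + 2**2)/7 = -(-9830)*(-2 - 5 + 4)/7 = -(-9830)*(-3)/7 = -4915*6/7 = -29490/7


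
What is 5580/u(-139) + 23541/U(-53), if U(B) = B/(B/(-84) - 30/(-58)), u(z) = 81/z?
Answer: -558053573/55332 ≈ -10086.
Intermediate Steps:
U(B) = B/(15/29 - B/84) (U(B) = B/(B*(-1/84) - 30*(-1/58)) = B/(-B/84 + 15/29) = B/(15/29 - B/84))
5580/u(-139) + 23541/U(-53) = 5580/((81/(-139))) + 23541/((-2436*(-53)/(-1260 + 29*(-53)))) = 5580/((81*(-1/139))) + 23541/((-2436*(-53)/(-1260 - 1537))) = 5580/(-81/139) + 23541/((-2436*(-53)/(-2797))) = 5580*(-139/81) + 23541/((-2436*(-53)*(-1/2797))) = -86180/9 + 23541/(-129108/2797) = -86180/9 + 23541*(-2797/129108) = -86180/9 - 3135437/6148 = -558053573/55332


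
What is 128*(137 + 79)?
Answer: 27648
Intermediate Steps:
128*(137 + 79) = 128*216 = 27648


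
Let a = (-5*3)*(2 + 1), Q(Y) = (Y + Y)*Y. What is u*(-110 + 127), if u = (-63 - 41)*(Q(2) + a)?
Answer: 65416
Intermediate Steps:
Q(Y) = 2*Y² (Q(Y) = (2*Y)*Y = 2*Y²)
a = -45 (a = -15*3 = -45)
u = 3848 (u = (-63 - 41)*(2*2² - 45) = -104*(2*4 - 45) = -104*(8 - 45) = -104*(-37) = 3848)
u*(-110 + 127) = 3848*(-110 + 127) = 3848*17 = 65416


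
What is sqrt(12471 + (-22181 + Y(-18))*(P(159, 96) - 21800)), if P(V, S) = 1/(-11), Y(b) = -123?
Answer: sqrt(58835245535)/11 ≈ 22051.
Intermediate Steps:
P(V, S) = -1/11
sqrt(12471 + (-22181 + Y(-18))*(P(159, 96) - 21800)) = sqrt(12471 + (-22181 - 123)*(-1/11 - 21800)) = sqrt(12471 - 22304*(-239801/11)) = sqrt(12471 + 5348521504/11) = sqrt(5348658685/11) = sqrt(58835245535)/11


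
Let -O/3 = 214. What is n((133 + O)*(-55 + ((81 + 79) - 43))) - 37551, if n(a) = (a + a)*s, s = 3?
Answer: -226899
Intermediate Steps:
O = -642 (O = -3*214 = -642)
n(a) = 6*a (n(a) = (a + a)*3 = (2*a)*3 = 6*a)
n((133 + O)*(-55 + ((81 + 79) - 43))) - 37551 = 6*((133 - 642)*(-55 + ((81 + 79) - 43))) - 37551 = 6*(-509*(-55 + (160 - 43))) - 37551 = 6*(-509*(-55 + 117)) - 37551 = 6*(-509*62) - 37551 = 6*(-31558) - 37551 = -189348 - 37551 = -226899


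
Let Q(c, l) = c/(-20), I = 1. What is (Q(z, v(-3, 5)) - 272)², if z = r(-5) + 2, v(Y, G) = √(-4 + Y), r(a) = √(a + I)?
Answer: (2721 + I)²/100 ≈ 74038.0 + 54.42*I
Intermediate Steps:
r(a) = √(1 + a) (r(a) = √(a + 1) = √(1 + a))
z = 2 + 2*I (z = √(1 - 5) + 2 = √(-4) + 2 = 2*I + 2 = 2 + 2*I ≈ 2.0 + 2.0*I)
Q(c, l) = -c/20 (Q(c, l) = c*(-1/20) = -c/20)
(Q(z, v(-3, 5)) - 272)² = (-(2 + 2*I)/20 - 272)² = ((-⅒ - I/10) - 272)² = (-2721/10 - I/10)²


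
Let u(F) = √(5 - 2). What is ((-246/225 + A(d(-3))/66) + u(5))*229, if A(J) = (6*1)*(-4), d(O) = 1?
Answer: -275258/825 + 229*√3 ≈ 62.994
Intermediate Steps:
u(F) = √3
A(J) = -24 (A(J) = 6*(-4) = -24)
((-246/225 + A(d(-3))/66) + u(5))*229 = ((-246/225 - 24/66) + √3)*229 = ((-246*1/225 - 24*1/66) + √3)*229 = ((-82/75 - 4/11) + √3)*229 = (-1202/825 + √3)*229 = -275258/825 + 229*√3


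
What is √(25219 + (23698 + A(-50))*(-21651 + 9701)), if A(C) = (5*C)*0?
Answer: I*√283165881 ≈ 16828.0*I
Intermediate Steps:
A(C) = 0
√(25219 + (23698 + A(-50))*(-21651 + 9701)) = √(25219 + (23698 + 0)*(-21651 + 9701)) = √(25219 + 23698*(-11950)) = √(25219 - 283191100) = √(-283165881) = I*√283165881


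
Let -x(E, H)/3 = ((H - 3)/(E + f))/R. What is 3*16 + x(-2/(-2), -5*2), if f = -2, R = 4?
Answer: 153/4 ≈ 38.250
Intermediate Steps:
x(E, H) = -3*(-3 + H)/(4*(-2 + E)) (x(E, H) = -3*(H - 3)/(E - 2)/4 = -3*(-3 + H)/(-2 + E)/4 = -3*(-3 + H)/(4*(-2 + E)))
3*16 + x(-2/(-2), -5*2) = 3*16 + 3*(3 - (-5)*2)/(4*(-2 - 2/(-2))) = 48 + 3*(3 - 1*(-10))/(4*(-2 - 2*(-½))) = 48 + 3*(3 + 10)/(4*(-2 + 1)) = 48 + (¾)*13/(-1) = 48 + (¾)*(-1)*13 = 48 - 39/4 = 153/4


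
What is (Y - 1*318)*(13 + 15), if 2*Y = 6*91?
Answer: -1260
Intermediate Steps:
Y = 273 (Y = (6*91)/2 = (½)*546 = 273)
(Y - 1*318)*(13 + 15) = (273 - 1*318)*(13 + 15) = (273 - 318)*28 = -45*28 = -1260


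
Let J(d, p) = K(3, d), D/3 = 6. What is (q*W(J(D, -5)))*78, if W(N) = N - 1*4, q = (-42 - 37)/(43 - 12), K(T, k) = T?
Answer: 6162/31 ≈ 198.77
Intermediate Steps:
D = 18 (D = 3*6 = 18)
J(d, p) = 3
q = -79/31 ≈ -2.5484
W(N) = -4 + N (W(N) = N - 4 = -4 + N)
(q*W(J(D, -5)))*78 = -79*(-4 + 3)/31*78 = -79/31*(-1)*78 = (79/31)*78 = 6162/31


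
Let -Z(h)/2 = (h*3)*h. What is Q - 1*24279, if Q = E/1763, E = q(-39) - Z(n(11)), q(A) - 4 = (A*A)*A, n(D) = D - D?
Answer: -42863192/1763 ≈ -24313.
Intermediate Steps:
n(D) = 0
Z(h) = -6*h² (Z(h) = -2*h*3*h = -2*3*h*h = -6*h²)
q(A) = 4 + A³ (q(A) = 4 + (A*A)*A = 4 + A²*A = 4 + A³)
E = -59315 (E = (4 + (-39)³) - (-6)*0² = (4 - 59319) - (-6)*0 = -59315 - 1*0 = -59315 + 0 = -59315)
Q = -59315/1763 ≈ -33.644
Q - 1*24279 = -59315/1763 - 1*24279 = -59315/1763 - 24279 = -42863192/1763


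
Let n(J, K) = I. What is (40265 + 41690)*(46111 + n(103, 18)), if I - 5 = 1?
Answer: 3779518735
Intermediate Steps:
I = 6 (I = 5 + 1 = 6)
n(J, K) = 6
(40265 + 41690)*(46111 + n(103, 18)) = (40265 + 41690)*(46111 + 6) = 81955*46117 = 3779518735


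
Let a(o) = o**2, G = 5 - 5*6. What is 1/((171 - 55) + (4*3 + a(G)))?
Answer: 1/753 ≈ 0.0013280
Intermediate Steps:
G = -25 (G = 5 - 30 = -25)
1/((171 - 55) + (4*3 + a(G))) = 1/((171 - 55) + (4*3 + (-25)**2)) = 1/(116 + (12 + 625)) = 1/(116 + 637) = 1/753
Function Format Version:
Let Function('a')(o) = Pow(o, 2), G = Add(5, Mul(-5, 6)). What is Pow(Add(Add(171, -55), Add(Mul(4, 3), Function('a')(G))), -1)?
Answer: Rational(1, 753) ≈ 0.0013280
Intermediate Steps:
G = -25 (G = Add(5, -30) = -25)
Pow(Add(Add(171, -55), Add(Mul(4, 3), Function('a')(G))), -1) = Pow(Add(Add(171, -55), Add(Mul(4, 3), Pow(-25, 2))), -1) = Pow(Add(116, Add(12, 625)), -1) = Pow(Add(116, 637), -1) = Pow(753, -1) = Rational(1, 753)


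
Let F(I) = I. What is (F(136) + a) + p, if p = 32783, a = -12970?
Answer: 19949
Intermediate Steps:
(F(136) + a) + p = (136 - 12970) + 32783 = -12834 + 32783 = 19949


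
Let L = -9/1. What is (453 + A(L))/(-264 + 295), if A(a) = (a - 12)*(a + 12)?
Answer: 390/31 ≈ 12.581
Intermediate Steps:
L = -9 (L = -9*1 = -9)
A(a) = (-12 + a)*(12 + a)
(453 + A(L))/(-264 + 295) = (453 + (-144 + (-9)**2))/(-264 + 295) = (453 + (-144 + 81))/31 = (453 - 63)*(1/31) = 390*(1/31) = 390/31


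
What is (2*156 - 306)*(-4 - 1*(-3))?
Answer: -6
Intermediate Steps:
(2*156 - 306)*(-4 - 1*(-3)) = (312 - 306)*(-4 + 3) = 6*(-1) = -6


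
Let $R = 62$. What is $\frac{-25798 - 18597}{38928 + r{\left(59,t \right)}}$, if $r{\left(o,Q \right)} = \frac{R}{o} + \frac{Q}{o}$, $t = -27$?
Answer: $- \frac{2619305}{2296787} \approx -1.1404$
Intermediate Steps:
$r{\left(o,Q \right)} = \frac{62}{o} + \frac{Q}{o}$
$\frac{-25798 - 18597}{38928 + r{\left(59,t \right)}} = \frac{-25798 - 18597}{38928 + \frac{62 - 27}{59}} = - \frac{44395}{38928 + \frac{1}{59} \cdot 35} = - \frac{44395}{38928 + \frac{35}{59}} = - \frac{44395}{\frac{2296787}{59}} = \left(-44395\right) \frac{59}{2296787} = - \frac{2619305}{2296787}$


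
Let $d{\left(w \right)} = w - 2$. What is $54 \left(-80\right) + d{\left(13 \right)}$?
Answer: $-4309$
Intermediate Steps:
$d{\left(w \right)} = -2 + w$
$54 \left(-80\right) + d{\left(13 \right)} = 54 \left(-80\right) + \left(-2 + 13\right) = -4320 + 11 = -4309$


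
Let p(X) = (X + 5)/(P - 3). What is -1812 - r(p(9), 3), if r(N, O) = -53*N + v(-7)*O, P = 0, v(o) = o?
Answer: -6115/3 ≈ -2038.3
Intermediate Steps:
p(X) = -5/3 - X/3 (p(X) = (X + 5)/(0 - 3) = (5 + X)/(-3) = (5 + X)*(-1/3) = -5/3 - X/3)
r(N, O) = -53*N - 7*O
-1812 - r(p(9), 3) = -1812 - (-53*(-5/3 - 1/3*9) - 7*3) = -1812 - (-53*(-5/3 - 3) - 21) = -1812 - (-53*(-14/3) - 21) = -1812 - (742/3 - 21) = -1812 - 1*679/3 = -1812 - 679/3 = -6115/3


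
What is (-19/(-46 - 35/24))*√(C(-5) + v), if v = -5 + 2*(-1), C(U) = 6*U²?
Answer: 456*√143/1139 ≈ 4.7875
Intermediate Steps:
v = -7 (v = -5 - 2 = -7)
(-19/(-46 - 35/24))*√(C(-5) + v) = (-19/(-46 - 35/24))*√(6*(-5)² - 7) = (-19/(-46 - 35*1/24))*√(6*25 - 7) = (-19/(-46 - 35/24))*√(150 - 7) = (-19/(-1139/24))*√143 = (-19*(-24/1139))*√143 = 456*√143/1139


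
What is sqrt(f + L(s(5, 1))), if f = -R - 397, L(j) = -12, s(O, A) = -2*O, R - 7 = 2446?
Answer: 3*I*sqrt(318) ≈ 53.498*I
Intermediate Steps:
R = 2453 (R = 7 + 2446 = 2453)
f = -2850 (f = -1*2453 - 397 = -2453 - 397 = -2850)
sqrt(f + L(s(5, 1))) = sqrt(-2850 - 12) = sqrt(-2862) = 3*I*sqrt(318)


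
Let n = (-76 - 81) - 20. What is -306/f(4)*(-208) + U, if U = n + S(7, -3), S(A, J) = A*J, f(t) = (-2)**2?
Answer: 15714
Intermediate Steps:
f(t) = 4
n = -177 (n = -157 - 20 = -177)
U = -198 (U = -177 + 7*(-3) = -177 - 21 = -198)
-306/f(4)*(-208) + U = -306/4*(-208) - 198 = -306*1/4*(-208) - 198 = -153/2*(-208) - 198 = 15912 - 198 = 15714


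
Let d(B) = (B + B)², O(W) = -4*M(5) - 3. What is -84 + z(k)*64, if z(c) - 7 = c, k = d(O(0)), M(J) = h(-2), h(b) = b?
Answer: 6764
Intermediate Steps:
M(J) = -2
O(W) = 5 (O(W) = -4*(-2) - 3 = 8 - 3 = 5)
d(B) = 4*B² (d(B) = (2*B)² = 4*B²)
k = 100 (k = 4*5² = 4*25 = 100)
z(c) = 7 + c
-84 + z(k)*64 = -84 + (7 + 100)*64 = -84 + 107*64 = -84 + 6848 = 6764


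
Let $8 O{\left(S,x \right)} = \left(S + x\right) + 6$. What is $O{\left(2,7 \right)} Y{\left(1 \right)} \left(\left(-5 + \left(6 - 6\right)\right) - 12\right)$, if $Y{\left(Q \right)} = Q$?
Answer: $- \frac{255}{8} \approx -31.875$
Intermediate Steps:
$O{\left(S,x \right)} = \frac{3}{4} + \frac{S}{8} + \frac{x}{8}$ ($O{\left(S,x \right)} = \frac{\left(S + x\right) + 6}{8} = \frac{6 + S + x}{8} = \frac{3}{4} + \frac{S}{8} + \frac{x}{8}$)
$O{\left(2,7 \right)} Y{\left(1 \right)} \left(\left(-5 + \left(6 - 6\right)\right) - 12\right) = \left(\frac{3}{4} + \frac{1}{8} \cdot 2 + \frac{1}{8} \cdot 7\right) 1 \left(\left(-5 + \left(6 - 6\right)\right) - 12\right) = \left(\frac{3}{4} + \frac{1}{4} + \frac{7}{8}\right) 1 \left(\left(-5 + 0\right) - 12\right) = \frac{15}{8} \cdot 1 \left(-5 - 12\right) = \frac{15}{8} \left(-17\right) = - \frac{255}{8}$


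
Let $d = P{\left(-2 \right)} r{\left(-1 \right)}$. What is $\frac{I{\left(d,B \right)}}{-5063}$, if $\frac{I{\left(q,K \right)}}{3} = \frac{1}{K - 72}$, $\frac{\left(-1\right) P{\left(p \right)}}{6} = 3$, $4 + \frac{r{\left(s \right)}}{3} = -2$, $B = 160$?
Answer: $- \frac{3}{445544} \approx -6.7333 \cdot 10^{-6}$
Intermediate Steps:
$r{\left(s \right)} = -18$ ($r{\left(s \right)} = -12 + 3 \left(-2\right) = -12 - 6 = -18$)
$P{\left(p \right)} = -18$ ($P{\left(p \right)} = \left(-6\right) 3 = -18$)
$d = 324$ ($d = \left(-18\right) \left(-18\right) = 324$)
$I{\left(q,K \right)} = \frac{3}{-72 + K}$ ($I{\left(q,K \right)} = \frac{3}{K - 72} = \frac{3}{-72 + K}$)
$\frac{I{\left(d,B \right)}}{-5063} = \frac{3 \frac{1}{-72 + 160}}{-5063} = \frac{3}{88} \left(- \frac{1}{5063}\right) = - \frac{3}{445544}$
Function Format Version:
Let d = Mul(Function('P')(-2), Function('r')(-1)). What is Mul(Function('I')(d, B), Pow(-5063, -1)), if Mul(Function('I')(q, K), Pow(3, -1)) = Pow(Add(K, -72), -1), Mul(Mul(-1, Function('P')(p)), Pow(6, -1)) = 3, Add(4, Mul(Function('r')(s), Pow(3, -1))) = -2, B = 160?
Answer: Rational(-3, 445544) ≈ -6.7333e-6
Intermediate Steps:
Function('r')(s) = -18 (Function('r')(s) = Add(-12, Mul(3, -2)) = Add(-12, -6) = -18)
Function('P')(p) = -18 (Function('P')(p) = Mul(-6, 3) = -18)
d = 324 (d = Mul(-18, -18) = 324)
Function('I')(q, K) = Mul(3, Pow(Add(-72, K), -1)) (Function('I')(q, K) = Mul(3, Pow(Add(K, -72), -1)) = Mul(3, Pow(Add(-72, K), -1)))
Mul(Function('I')(d, B), Pow(-5063, -1)) = Mul(Mul(3, Pow(Add(-72, 160), -1)), Pow(-5063, -1)) = Mul(Mul(3, Pow(88, -1)), Rational(-1, 5063)) = Mul(Mul(3, Rational(1, 88)), Rational(-1, 5063)) = Mul(Rational(3, 88), Rational(-1, 5063)) = Rational(-3, 445544)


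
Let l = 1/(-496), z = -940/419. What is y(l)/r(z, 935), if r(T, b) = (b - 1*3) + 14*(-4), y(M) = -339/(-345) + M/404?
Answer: 7547759/6728894720 ≈ 0.0011217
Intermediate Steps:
z = -940/419 (z = -940*1/419 = -940/419 ≈ -2.2434)
l = -1/496 ≈ -0.0020161
y(M) = 113/115 + M/404 (y(M) = -339*(-1/345) + M*(1/404) = 113/115 + M/404)
r(T, b) = -59 + b (r(T, b) = (b - 3) - 56 = (-3 + b) - 56 = -59 + b)
y(l)/r(z, 935) = (113/115 + (1/404)*(-1/496))/(-59 + 935) = (113/115 - 1/200384)/876 = (22643277/23044160)*(1/876) = 7547759/6728894720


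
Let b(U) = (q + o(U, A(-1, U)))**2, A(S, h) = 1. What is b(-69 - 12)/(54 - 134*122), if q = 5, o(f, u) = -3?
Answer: -2/8147 ≈ -0.00024549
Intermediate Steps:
b(U) = 4 (b(U) = (5 - 3)**2 = 2**2 = 4)
b(-69 - 12)/(54 - 134*122) = 4/(54 - 134*122) = 4/(54 - 16348) = 4/(-16294) = 4*(-1/16294) = -2/8147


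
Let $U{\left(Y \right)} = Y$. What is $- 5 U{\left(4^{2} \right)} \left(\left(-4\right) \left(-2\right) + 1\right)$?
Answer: $-720$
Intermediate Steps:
$- 5 U{\left(4^{2} \right)} \left(\left(-4\right) \left(-2\right) + 1\right) = - 5 \cdot 4^{2} \left(\left(-4\right) \left(-2\right) + 1\right) = \left(-5\right) 16 \left(8 + 1\right) = \left(-80\right) 9 = -720$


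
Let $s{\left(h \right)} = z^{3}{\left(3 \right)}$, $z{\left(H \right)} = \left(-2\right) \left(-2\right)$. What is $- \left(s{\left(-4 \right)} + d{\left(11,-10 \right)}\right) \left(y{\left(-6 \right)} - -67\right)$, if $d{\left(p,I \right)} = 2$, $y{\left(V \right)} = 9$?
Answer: $-5016$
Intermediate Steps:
$z{\left(H \right)} = 4$
$s{\left(h \right)} = 64$ ($s{\left(h \right)} = 4^{3} = 64$)
$- \left(s{\left(-4 \right)} + d{\left(11,-10 \right)}\right) \left(y{\left(-6 \right)} - -67\right) = - \left(64 + 2\right) \left(9 - -67\right) = - 66 \left(9 + 67\right) = - 66 \cdot 76 = \left(-1\right) 5016 = -5016$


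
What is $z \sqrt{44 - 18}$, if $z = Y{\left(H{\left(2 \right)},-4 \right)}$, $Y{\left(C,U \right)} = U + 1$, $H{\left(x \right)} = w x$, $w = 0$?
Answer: $- 3 \sqrt{26} \approx -15.297$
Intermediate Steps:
$H{\left(x \right)} = 0$ ($H{\left(x \right)} = 0 x = 0$)
$Y{\left(C,U \right)} = 1 + U$
$z = -3$ ($z = 1 - 4 = -3$)
$z \sqrt{44 - 18} = - 3 \sqrt{44 - 18} = - 3 \sqrt{26}$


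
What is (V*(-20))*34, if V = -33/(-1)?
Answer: -22440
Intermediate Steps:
V = 33 (V = -33*(-1) = 33)
(V*(-20))*34 = (33*(-20))*34 = -660*34 = -22440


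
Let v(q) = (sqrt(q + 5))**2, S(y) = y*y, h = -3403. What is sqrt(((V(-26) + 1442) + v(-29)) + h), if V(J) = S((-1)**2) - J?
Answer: I*sqrt(1958) ≈ 44.249*I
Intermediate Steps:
S(y) = y**2
v(q) = 5 + q (v(q) = (sqrt(5 + q))**2 = 5 + q)
V(J) = 1 - J (V(J) = ((-1)**2)**2 - J = 1**2 - J = 1 - J)
sqrt(((V(-26) + 1442) + v(-29)) + h) = sqrt((((1 - 1*(-26)) + 1442) + (5 - 29)) - 3403) = sqrt((((1 + 26) + 1442) - 24) - 3403) = sqrt(((27 + 1442) - 24) - 3403) = sqrt((1469 - 24) - 3403) = sqrt(1445 - 3403) = sqrt(-1958) = I*sqrt(1958)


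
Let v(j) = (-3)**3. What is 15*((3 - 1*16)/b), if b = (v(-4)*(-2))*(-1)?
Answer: 65/18 ≈ 3.6111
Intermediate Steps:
v(j) = -27
b = -54 (b = -27*(-2)*(-1) = 54*(-1) = -54)
15*((3 - 1*16)/b) = 15*((3 - 1*16)/(-54)) = 15*((3 - 16)*(-1/54)) = 15*(-13*(-1/54)) = 15*(13/54) = 65/18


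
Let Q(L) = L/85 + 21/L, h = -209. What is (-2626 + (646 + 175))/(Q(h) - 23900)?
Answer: 32065825/424628966 ≈ 0.075515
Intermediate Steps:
Q(L) = 21/L + L/85 (Q(L) = L*(1/85) + 21/L = L/85 + 21/L = 21/L + L/85)
(-2626 + (646 + 175))/(Q(h) - 23900) = (-2626 + (646 + 175))/((21/(-209) + (1/85)*(-209)) - 23900) = (-2626 + 821)/((21*(-1/209) - 209/85) - 23900) = -1805/((-21/209 - 209/85) - 23900) = -1805/(-45466/17765 - 23900) = -1805/(-424628966/17765) = -1805*(-17765/424628966) = 32065825/424628966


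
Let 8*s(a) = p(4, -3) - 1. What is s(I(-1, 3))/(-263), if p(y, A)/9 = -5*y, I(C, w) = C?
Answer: 181/2104 ≈ 0.086027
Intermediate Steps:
p(y, A) = -45*y (p(y, A) = 9*(-5*y) = -45*y)
s(a) = -181/8 (s(a) = (-45*4 - 1)/8 = (-180 - 1)/8 = (⅛)*(-181) = -181/8)
s(I(-1, 3))/(-263) = -181/8/(-263) = -181/8*(-1/263) = 181/2104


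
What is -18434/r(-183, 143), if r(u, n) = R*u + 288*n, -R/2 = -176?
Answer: 9217/11616 ≈ 0.79347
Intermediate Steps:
R = 352 (R = -2*(-176) = 352)
r(u, n) = 288*n + 352*u (r(u, n) = 352*u + 288*n = 288*n + 352*u)
-18434/r(-183, 143) = -18434/(288*143 + 352*(-183)) = -18434/(41184 - 64416) = -18434/(-23232) = -18434*(-1/23232) = 9217/11616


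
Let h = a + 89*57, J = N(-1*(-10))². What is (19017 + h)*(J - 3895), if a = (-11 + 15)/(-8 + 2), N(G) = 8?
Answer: -92286236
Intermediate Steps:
J = 64 (J = 8² = 64)
a = -⅔ (a = 4/(-6) = 4*(-⅙) = -⅔ ≈ -0.66667)
h = 15217/3 (h = -⅔ + 89*57 = -⅔ + 5073 = 15217/3 ≈ 5072.3)
(19017 + h)*(J - 3895) = (19017 + 15217/3)*(64 - 3895) = (72268/3)*(-3831) = -92286236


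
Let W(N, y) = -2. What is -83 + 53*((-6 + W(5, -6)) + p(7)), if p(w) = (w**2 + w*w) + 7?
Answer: 5058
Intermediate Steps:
p(w) = 7 + 2*w**2 (p(w) = (w**2 + w**2) + 7 = 2*w**2 + 7 = 7 + 2*w**2)
-83 + 53*((-6 + W(5, -6)) + p(7)) = -83 + 53*((-6 - 2) + (7 + 2*7**2)) = -83 + 53*(-8 + (7 + 2*49)) = -83 + 53*(-8 + (7 + 98)) = -83 + 53*(-8 + 105) = -83 + 53*97 = -83 + 5141 = 5058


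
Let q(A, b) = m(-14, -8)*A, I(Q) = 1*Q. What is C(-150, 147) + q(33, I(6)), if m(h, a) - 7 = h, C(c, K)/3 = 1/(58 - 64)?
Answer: -463/2 ≈ -231.50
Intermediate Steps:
C(c, K) = -½ (C(c, K) = 3/(58 - 64) = 3/(-6) = 3*(-⅙) = -½)
m(h, a) = 7 + h
I(Q) = Q
q(A, b) = -7*A (q(A, b) = (7 - 14)*A = -7*A)
C(-150, 147) + q(33, I(6)) = -½ - 7*33 = -½ - 231 = -463/2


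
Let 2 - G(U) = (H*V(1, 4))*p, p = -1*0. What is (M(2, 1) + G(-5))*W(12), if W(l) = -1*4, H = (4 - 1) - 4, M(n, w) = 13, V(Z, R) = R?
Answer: -60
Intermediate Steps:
p = 0
H = -1 (H = 3 - 4 = -1)
W(l) = -4
G(U) = 2 (G(U) = 2 - (-1*4)*0 = 2 - (-4)*0 = 2 - 1*0 = 2 + 0 = 2)
(M(2, 1) + G(-5))*W(12) = (13 + 2)*(-4) = 15*(-4) = -60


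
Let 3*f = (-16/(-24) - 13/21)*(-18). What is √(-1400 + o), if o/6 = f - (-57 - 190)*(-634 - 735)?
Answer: I*√99482726/7 ≈ 1424.9*I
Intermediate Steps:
f = -2/7 (f = ((-16/(-24) - 13/21)*(-18))/3 = ((-16*(-1/24) - 13*1/21)*(-18))/3 = ((⅔ - 13/21)*(-18))/3 = ((1/21)*(-18))/3 = (⅓)*(-6/7) = -2/7 ≈ -0.28571)
o = -14202018/7 (o = 6*(-2/7 - (-57 - 190)*(-634 - 735)) = 6*(-2/7 - (-247)*(-1369)) = 6*(-2/7 - 1*338143) = 6*(-2/7 - 338143) = 6*(-2367003/7) = -14202018/7 ≈ -2.0289e+6)
√(-1400 + o) = √(-1400 - 14202018/7) = √(-14211818/7) = I*√99482726/7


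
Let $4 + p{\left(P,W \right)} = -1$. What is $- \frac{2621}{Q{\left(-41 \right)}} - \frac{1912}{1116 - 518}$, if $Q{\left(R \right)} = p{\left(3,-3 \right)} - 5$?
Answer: $\frac{774119}{2990} \approx 258.9$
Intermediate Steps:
$p{\left(P,W \right)} = -5$ ($p{\left(P,W \right)} = -4 - 1 = -5$)
$Q{\left(R \right)} = -10$ ($Q{\left(R \right)} = -5 - 5 = -10$)
$- \frac{2621}{Q{\left(-41 \right)}} - \frac{1912}{1116 - 518} = - \frac{2621}{-10} - \frac{1912}{1116 - 518} = \left(-2621\right) \left(- \frac{1}{10}\right) - \frac{1912}{1116 - 518} = \frac{2621}{10} - \frac{1912}{598} = \frac{2621}{10} - \frac{956}{299} = \frac{774119}{2990}$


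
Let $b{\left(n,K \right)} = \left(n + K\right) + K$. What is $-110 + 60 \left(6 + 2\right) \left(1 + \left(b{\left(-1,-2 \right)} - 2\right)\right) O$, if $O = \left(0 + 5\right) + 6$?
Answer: $-31790$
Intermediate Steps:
$O = 11$ ($O = 5 + 6 = 11$)
$b{\left(n,K \right)} = n + 2 K$ ($b{\left(n,K \right)} = \left(K + n\right) + K = n + 2 K$)
$-110 + 60 \left(6 + 2\right) \left(1 + \left(b{\left(-1,-2 \right)} - 2\right)\right) O = -110 + 60 \left(6 + 2\right) \left(1 + \left(\left(-1 + 2 \left(-2\right)\right) - 2\right)\right) 11 = -110 + 60 \cdot 8 \left(1 - 7\right) 11 = -110 + 60 \cdot 8 \left(-6\right) 11 = -110 + 60 \left(\left(-48\right) 11\right) = -110 + 60 \left(-528\right) = -110 - 31680 = -31790$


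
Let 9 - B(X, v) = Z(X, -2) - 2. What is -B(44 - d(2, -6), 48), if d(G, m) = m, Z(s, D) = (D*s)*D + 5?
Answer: 194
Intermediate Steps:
Z(s, D) = 5 + s*D² (Z(s, D) = s*D² + 5 = 5 + s*D²)
B(X, v) = 6 - 4*X (B(X, v) = 9 - ((5 + X*(-2)²) - 2) = 9 - ((5 + X*4) - 2) = 9 - ((5 + 4*X) - 2) = 9 - (3 + 4*X) = 9 + (-3 - 4*X) = 6 - 4*X)
-B(44 - d(2, -6), 48) = -(6 - 4*(44 - 1*(-6))) = -(6 - 4*(44 + 6)) = -(6 - 4*50) = -(6 - 200) = -1*(-194) = 194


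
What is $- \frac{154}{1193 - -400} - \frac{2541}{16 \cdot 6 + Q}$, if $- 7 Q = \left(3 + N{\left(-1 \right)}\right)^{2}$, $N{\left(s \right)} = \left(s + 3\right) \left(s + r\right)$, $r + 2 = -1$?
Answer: $- \frac{28434329}{1030671} \approx -27.588$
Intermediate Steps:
$r = -3$ ($r = -2 - 1 = -3$)
$N{\left(s \right)} = \left(-3 + s\right) \left(3 + s\right)$ ($N{\left(s \right)} = \left(s + 3\right) \left(s - 3\right) = \left(3 + s\right) \left(-3 + s\right) = \left(-3 + s\right) \left(3 + s\right)$)
$Q = - \frac{25}{7}$ ($Q = - \frac{\left(3 - \left(9 - \left(-1\right)^{2}\right)\right)^{2}}{7} = - \frac{\left(3 + \left(-9 + 1\right)\right)^{2}}{7} = - \frac{\left(3 - 8\right)^{2}}{7} = - \frac{\left(-5\right)^{2}}{7} = \left(- \frac{1}{7}\right) 25 = - \frac{25}{7} \approx -3.5714$)
$- \frac{154}{1193 - -400} - \frac{2541}{16 \cdot 6 + Q} = - \frac{154}{1193 - -400} - \frac{2541}{16 \cdot 6 - \frac{25}{7}} = - \frac{154}{1193 + 400} - \frac{2541}{96 - \frac{25}{7}} = - \frac{154}{1593} - \frac{2541}{\frac{647}{7}} = \left(-154\right) \frac{1}{1593} - \frac{17787}{647} = - \frac{154}{1593} - \frac{17787}{647} = - \frac{28434329}{1030671}$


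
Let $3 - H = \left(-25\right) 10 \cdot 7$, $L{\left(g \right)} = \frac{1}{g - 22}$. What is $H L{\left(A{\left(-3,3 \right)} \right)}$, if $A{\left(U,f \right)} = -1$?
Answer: $- \frac{1753}{23} \approx -76.217$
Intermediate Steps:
$L{\left(g \right)} = \frac{1}{-22 + g}$
$H = 1753$ ($H = 3 - \left(-25\right) 10 \cdot 7 = 3 - \left(-250\right) 7 = 3 - -1750 = 3 + 1750 = 1753$)
$H L{\left(A{\left(-3,3 \right)} \right)} = \frac{1753}{-22 - 1} = \frac{1753}{-23} = 1753 \left(- \frac{1}{23}\right) = - \frac{1753}{23}$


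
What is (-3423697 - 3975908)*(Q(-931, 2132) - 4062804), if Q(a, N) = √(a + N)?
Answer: 30063144792420 - 7399605*√1201 ≈ 3.0063e+13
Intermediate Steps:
Q(a, N) = √(N + a)
(-3423697 - 3975908)*(Q(-931, 2132) - 4062804) = (-3423697 - 3975908)*(√(2132 - 931) - 4062804) = -7399605*(√1201 - 4062804) = -7399605*(-4062804 + √1201) = 30063144792420 - 7399605*√1201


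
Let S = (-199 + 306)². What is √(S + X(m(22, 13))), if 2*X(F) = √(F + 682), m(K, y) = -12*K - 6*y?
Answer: √(11449 + √85) ≈ 107.04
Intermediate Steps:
X(F) = √(682 + F)/2 (X(F) = √(F + 682)/2 = √(682 + F)/2)
S = 11449 (S = 107² = 11449)
√(S + X(m(22, 13))) = √(11449 + √(682 + (-12*22 - 6*13))/2) = √(11449 + √(682 + (-264 - 78))/2) = √(11449 + √(682 - 342)/2) = √(11449 + √340/2) = √(11449 + (2*√85)/2) = √(11449 + √85)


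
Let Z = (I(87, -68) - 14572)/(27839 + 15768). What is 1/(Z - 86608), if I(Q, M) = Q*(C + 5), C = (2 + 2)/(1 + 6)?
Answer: -305249/26437104003 ≈ -1.1546e-5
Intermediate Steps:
C = 4/7 ≈ 0.57143
I(Q, M) = 39*Q/7 (I(Q, M) = Q*(4/7 + 5) = Q*(39/7) = 39*Q/7)
Z = -98611/305249 (Z = ((39/7)*87 - 14572)/(27839 + 15768) = (3393/7 - 14572)/43607 = -98611/7*1/43607 = -98611/305249 ≈ -0.32305)
1/(Z - 86608) = 1/(-98611/305249 - 86608) = 1/(-26437104003/305249) = -305249/26437104003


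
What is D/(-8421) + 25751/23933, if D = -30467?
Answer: 135145126/28791399 ≈ 4.6939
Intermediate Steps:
D/(-8421) + 25751/23933 = -30467/(-8421) + 25751/23933 = -30467*(-1/8421) + 25751*(1/23933) = 30467/8421 + 25751/23933 = 135145126/28791399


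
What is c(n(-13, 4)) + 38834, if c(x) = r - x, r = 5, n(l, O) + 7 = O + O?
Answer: 38838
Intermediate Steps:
n(l, O) = -7 + 2*O (n(l, O) = -7 + (O + O) = -7 + 2*O)
c(x) = 5 - x
c(n(-13, 4)) + 38834 = (5 - (-7 + 2*4)) + 38834 = (5 - (-7 + 8)) + 38834 = (5 - 1*1) + 38834 = (5 - 1) + 38834 = 4 + 38834 = 38838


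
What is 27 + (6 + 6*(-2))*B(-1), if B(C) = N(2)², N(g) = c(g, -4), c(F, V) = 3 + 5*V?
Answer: -1707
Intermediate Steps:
N(g) = -17 (N(g) = 3 + 5*(-4) = 3 - 20 = -17)
B(C) = 289 (B(C) = (-17)² = 289)
27 + (6 + 6*(-2))*B(-1) = 27 + (6 + 6*(-2))*289 = 27 + (6 - 12)*289 = 27 - 6*289 = 27 - 1734 = -1707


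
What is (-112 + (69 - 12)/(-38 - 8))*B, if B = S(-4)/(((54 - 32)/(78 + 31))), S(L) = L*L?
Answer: -2271124/253 ≈ -8976.8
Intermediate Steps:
S(L) = L**2
B = 872/11 (B = (-4)**2/(((54 - 32)/(78 + 31))) = 16/((22/109)) = 16/((22*(1/109))) = 16/(22/109) = 16*(109/22) = 872/11 ≈ 79.273)
(-112 + (69 - 12)/(-38 - 8))*B = (-112 + (69 - 12)/(-38 - 8))*(872/11) = (-112 + 57/(-46))*(872/11) = (-112 + 57*(-1/46))*(872/11) = (-112 - 57/46)*(872/11) = -5209/46*872/11 = -2271124/253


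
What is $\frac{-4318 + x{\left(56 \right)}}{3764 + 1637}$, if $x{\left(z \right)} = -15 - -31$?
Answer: $- \frac{4302}{5401} \approx -0.79652$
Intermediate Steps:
$x{\left(z \right)} = 16$ ($x{\left(z \right)} = -15 + 31 = 16$)
$\frac{-4318 + x{\left(56 \right)}}{3764 + 1637} = \frac{-4318 + 16}{3764 + 1637} = - \frac{4302}{5401}$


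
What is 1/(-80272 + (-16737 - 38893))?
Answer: -1/135902 ≈ -7.3582e-6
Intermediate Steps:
1/(-80272 + (-16737 - 38893)) = 1/(-80272 - 55630) = 1/(-135902) = -1/135902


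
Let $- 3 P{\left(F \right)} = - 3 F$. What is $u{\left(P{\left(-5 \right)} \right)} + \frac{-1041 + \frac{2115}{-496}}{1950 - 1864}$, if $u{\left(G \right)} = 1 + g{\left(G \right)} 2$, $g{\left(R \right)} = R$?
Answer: $- \frac{20985}{992} \approx -21.154$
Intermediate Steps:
$P{\left(F \right)} = F$ ($P{\left(F \right)} = - \frac{\left(-3\right) F}{3} = F$)
$u{\left(G \right)} = 1 + 2 G$ ($u{\left(G \right)} = 1 + G 2 = 1 + 2 G$)
$u{\left(P{\left(-5 \right)} \right)} + \frac{-1041 + \frac{2115}{-496}}{1950 - 1864} = \left(1 + 2 \left(-5\right)\right) + \frac{-1041 + \frac{2115}{-496}}{1950 - 1864} = \left(1 - 10\right) + \frac{-1041 + 2115 \left(- \frac{1}{496}\right)}{86} = -9 + \left(-1041 - \frac{2115}{496}\right) \frac{1}{86} = -9 - \frac{12057}{992} = - \frac{20985}{992}$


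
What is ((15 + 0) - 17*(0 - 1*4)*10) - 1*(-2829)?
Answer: 3524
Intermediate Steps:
((15 + 0) - 17*(0 - 1*4)*10) - 1*(-2829) = (15 - 17*(0 - 4)*10) + 2829 = (15 - (-68)*10) + 2829 = (15 - 17*(-40)) + 2829 = (15 + 680) + 2829 = 695 + 2829 = 3524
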